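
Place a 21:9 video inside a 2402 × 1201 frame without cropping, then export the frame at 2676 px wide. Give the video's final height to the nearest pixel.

1147 px

At 2402×1201 the video is width-limited, so height = 2402 × 9/21 ≈ 1029.43 px.
Scaling 2402 → 2676 is ×1.1141, so the height becomes 1029.43 × 1.1141 ≈ 1146.86 px.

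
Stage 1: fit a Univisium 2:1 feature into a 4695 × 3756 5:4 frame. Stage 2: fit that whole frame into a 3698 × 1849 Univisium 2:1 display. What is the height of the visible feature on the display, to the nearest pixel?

First fit — Univisium 2:1 into 4695×3756 spans the width: 4695.00 × 2347.50.
5:4 in 3698×1849: fills the height, so the intermediate becomes 2311.25 × 1849.00 — a scale of ×0.4923.
So the feature's height is 2347.50 × 0.4923 ≈ 1155.62.

1156 px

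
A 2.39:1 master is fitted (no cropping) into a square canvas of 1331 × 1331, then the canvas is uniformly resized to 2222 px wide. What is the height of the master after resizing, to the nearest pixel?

In the 1331×1331 frame the master fills the width: height = 1331 / 2.390 ≈ 556.90 px.
Resizing to 2222 px wide multiplies everything by 1.6694: 556.90 → 929.71 px.

930 px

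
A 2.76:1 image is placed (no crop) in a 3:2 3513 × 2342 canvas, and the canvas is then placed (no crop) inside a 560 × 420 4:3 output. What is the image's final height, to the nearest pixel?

2.76:1 in 3513×2342: fills the width, so the image is 3513.00 × 1272.83.
Second fit — the 3:2 canvas into 560×420 spans the width: 560.00 × 373.33 (×0.1594 from 3513×2342).
The image scales with it: height 1272.83 × 0.1594 ≈ 202.90.

203 px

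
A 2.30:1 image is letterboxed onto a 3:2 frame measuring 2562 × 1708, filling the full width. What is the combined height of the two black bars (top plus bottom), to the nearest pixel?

594 px

The image is 2562 / 2.300 ≈ 1113.91 px tall.
1708 − 1113.91 = 594.09 px of bars.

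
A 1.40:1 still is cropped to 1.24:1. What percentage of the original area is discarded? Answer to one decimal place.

1.24:1 is narrower than 1.40:1, so the crop keeps the full height and trims the width.
Fraction kept = (1.240)/(1.400) ≈ 88.57%, so 11.43% is lost.

11.4%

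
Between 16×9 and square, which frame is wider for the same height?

16×9 = 1.778 and square = 1; 1.778 > 1.

16×9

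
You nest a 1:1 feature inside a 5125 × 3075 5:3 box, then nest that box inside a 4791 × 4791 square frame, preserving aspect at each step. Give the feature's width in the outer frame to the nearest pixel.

2875 px

1:1 in 5125×3075: fills the height, so the feature is 3075.00 × 3075.00.
Second fit — the 5:3 canvas into 4791×4791 spans the width: 4791.00 × 2874.60 (×0.9348 from 5125×3075).
So the feature's width is 3075.00 × 0.9348 ≈ 2874.60.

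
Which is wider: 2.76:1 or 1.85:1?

2.76:1

2.76 and 1.85; 2.76 > 1.85.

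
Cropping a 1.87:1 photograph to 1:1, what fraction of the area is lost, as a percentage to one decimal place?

1:1 is narrower than 1.87:1, so the crop keeps the full height and trims the width.
Fraction kept = (1.000)/(1.870) ≈ 53.48%, so 46.52% is lost.

46.5%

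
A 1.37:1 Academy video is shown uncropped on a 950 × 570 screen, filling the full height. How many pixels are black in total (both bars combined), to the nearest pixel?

Content width = 570 × 1.370 ≈ 780.9000 px.
950 − 780.9000 = 169.1000 px of bars.
That's 169.1000 × 570 ≈ 96387 black pixels.

96387 pixels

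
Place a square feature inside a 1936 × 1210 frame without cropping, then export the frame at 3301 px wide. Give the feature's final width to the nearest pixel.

At 1936×1210 the feature is height-limited, so width = 1210 × 1/1 ≈ 1210.00 px.
Scaling 1936 → 3301 is ×1.7051, so the width becomes 1210.00 × 1.7051 ≈ 2063.12 px.

2063 px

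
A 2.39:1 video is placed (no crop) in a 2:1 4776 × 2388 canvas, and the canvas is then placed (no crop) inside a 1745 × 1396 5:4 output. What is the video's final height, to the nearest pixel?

Inside the 4776×2388 canvas the video is width-limited at 4776.00 × 1998.33.
Second fit — the 2:1 canvas into 1745×1396 spans the width: 1745.00 × 872.50 (×0.3654 from 4776×2388).
So the video's height is 1998.33 × 0.3654 ≈ 730.13.

730 px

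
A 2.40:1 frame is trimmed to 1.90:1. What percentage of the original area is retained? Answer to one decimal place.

79.2%

Going from 2.40:1 to 1.90:1 means cutting width while keeping height.
Area ratio = (1.900)/(2.400) = 79.17% retained.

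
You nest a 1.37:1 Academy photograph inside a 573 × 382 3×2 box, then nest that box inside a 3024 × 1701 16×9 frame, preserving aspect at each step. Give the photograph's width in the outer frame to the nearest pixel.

First fit — 1.37:1 Academy into 573×382 spans the height: 523.34 × 382.00.
3×2 in 3024×1701: fills the height, so the intermediate becomes 2551.50 × 1701.00 — a scale of ×4.4529.
So the photograph's width is 523.34 × 4.4529 ≈ 2330.37.

2330 px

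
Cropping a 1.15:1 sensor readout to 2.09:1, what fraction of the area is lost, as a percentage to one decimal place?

45.0%

The width stays; only height is cut (since 2.09:1 is wider than 1.15:1).
Area ratio = (1.150)/(2.090) = 55.02%; the remaining 44.98% is cropped out.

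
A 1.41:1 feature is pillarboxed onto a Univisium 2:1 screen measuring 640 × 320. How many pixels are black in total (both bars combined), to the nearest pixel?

60416 pixels

Since 1.410 < 2.000, the feature is height-limited.
Content width = 320 × 1.410 ≈ 451.2000 px.
Leftover width: 640 − 451.2000 = 188.8000 px.
Bar area = 188.8000 × 320 ≈ 60416 px.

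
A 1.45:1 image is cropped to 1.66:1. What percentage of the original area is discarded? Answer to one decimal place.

The width stays; only height is cut (since 1.66:1 is wider than 1.45:1).
Area ratio = (1.450)/(1.660) = 87.35%; the remaining 12.65% is cropped out.

12.7%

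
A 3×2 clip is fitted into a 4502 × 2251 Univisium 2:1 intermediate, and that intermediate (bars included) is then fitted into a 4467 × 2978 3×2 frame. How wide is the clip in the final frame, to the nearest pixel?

3350 px

3×2 in 4502×2251: fills the height, so the clip is 3376.50 × 2251.00.
The Univisium 2:1 canvas is width-limited in 4467×2978, giving 4467.00 × 2233.50; scale factor 0.9922.
So the clip's width is 3376.50 × 0.9922 ≈ 3350.25.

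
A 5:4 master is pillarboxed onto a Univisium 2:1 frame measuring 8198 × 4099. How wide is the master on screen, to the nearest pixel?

5:4 is narrower than Univisium 2:1, so it spans the full height.
Content width = 4099 × 5/4 ≈ 5123.75 px.

5124 px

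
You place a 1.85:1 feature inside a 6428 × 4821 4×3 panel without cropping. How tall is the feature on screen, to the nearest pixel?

3475 px

Since 1.850 > 1.333, the feature is width-limited.
Content height = 6428 / 1.850 ≈ 3474.59 px.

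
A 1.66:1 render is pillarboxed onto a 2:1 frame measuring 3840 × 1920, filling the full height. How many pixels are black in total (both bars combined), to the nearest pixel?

That makes the image 3187.2000 px wide (1920 × 1.660).
3840 − 3187.2000 = 652.8000 px of bars.
Across the 1920-px span: 652.8000 × 1920 ≈ 1253376 px.

1253376 pixels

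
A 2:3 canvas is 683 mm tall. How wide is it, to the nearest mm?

455 mm

Width = 683 × 2/3 = 455.33.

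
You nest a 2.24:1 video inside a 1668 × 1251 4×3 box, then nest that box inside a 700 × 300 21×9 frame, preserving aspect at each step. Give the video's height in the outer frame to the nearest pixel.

179 px

Inside the 1668×1251 canvas the video is width-limited at 1668.00 × 744.64.
4×3 in 700×300: fills the height, so the intermediate becomes 400.00 × 300.00 — a scale of ×0.2398.
The video scales with it: height 744.64 × 0.2398 ≈ 178.57.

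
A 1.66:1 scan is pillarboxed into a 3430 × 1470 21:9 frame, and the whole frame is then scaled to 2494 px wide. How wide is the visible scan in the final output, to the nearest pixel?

1774 px

At 3430×1470 the scan is height-limited, so width = 1470 × 1.660 ≈ 2440.20 px.
Resizing to 2494 px wide multiplies everything by 0.7271: 2440.20 → 1774.30 px.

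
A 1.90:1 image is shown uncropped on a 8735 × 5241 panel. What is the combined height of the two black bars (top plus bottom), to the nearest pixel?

Since 1.900 > 1.667, the image is width-limited.
Content height = 8735 / 1.900 ≈ 4597.37 px.
Leftover height: 5241 − 4597.37 = 643.63 px.

644 px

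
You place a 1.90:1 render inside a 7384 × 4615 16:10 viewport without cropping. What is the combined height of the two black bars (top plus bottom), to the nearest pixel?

729 px

1.90:1 (1.900) > 16:10 (1.600), so the render fills the width.
Content height = 7384 / 1.900 ≈ 3886.32 px.
Black = 4615 − 3886.32 = 728.68 px.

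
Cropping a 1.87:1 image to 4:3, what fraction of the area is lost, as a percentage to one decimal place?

28.7%

4:3 is narrower than 1.87:1, so the crop keeps the full height and trims the width.
Fraction kept = (1.333)/(1.870) ≈ 71.30%, so 28.70% is lost.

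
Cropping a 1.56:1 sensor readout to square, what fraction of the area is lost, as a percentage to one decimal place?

Going from 1.56:1 to square means cutting width while keeping height.
Fraction kept = (1.000)/(1.560) ≈ 64.10%, so 35.90% is lost.

35.9%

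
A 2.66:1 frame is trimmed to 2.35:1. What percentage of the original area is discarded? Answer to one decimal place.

11.7%

The height stays; only width is cut (since 2.35:1 is narrower than 2.66:1).
Area ratio = (2.350)/(2.660) = 88.35%; the remaining 11.65% is cropped out.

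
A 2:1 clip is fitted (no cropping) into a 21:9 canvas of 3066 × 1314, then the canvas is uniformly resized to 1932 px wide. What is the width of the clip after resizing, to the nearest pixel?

1656 px

At 3066×1314 the clip is height-limited, so width = 1314 × 2/1 ≈ 2628.00 px.
Resizing to 1932 px wide multiplies everything by 0.6301: 2628.00 → 1656.00 px.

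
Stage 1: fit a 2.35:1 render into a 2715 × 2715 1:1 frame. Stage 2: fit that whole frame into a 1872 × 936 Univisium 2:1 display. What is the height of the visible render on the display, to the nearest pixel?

398 px

Inside the 2715×2715 canvas the render is width-limited at 2715.00 × 1155.32.
Second fit — the 1:1 canvas into 1872×936 spans the height: 936.00 × 936.00 (×0.3448 from 2715×2715).
So the render's height is 1155.32 × 0.3448 ≈ 398.30.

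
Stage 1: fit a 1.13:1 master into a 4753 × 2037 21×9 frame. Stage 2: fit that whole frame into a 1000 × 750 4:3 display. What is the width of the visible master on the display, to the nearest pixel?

First fit — 1.13:1 into 4753×2037 spans the height: 2301.81 × 2037.00.
21×9 in 1000×750: fills the width, so the intermediate becomes 1000.00 × 428.57 — a scale of ×0.2104.
Applying the same ×0.2104: 2301.81 → 484.29.

484 px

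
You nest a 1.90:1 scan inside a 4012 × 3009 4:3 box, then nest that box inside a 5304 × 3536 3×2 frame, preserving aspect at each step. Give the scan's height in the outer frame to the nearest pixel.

1.90:1 in 4012×3009: fills the width, so the scan is 4012.00 × 2111.58.
The 4:3 canvas is height-limited in 5304×3536, giving 4714.67 × 3536.00; scale factor 1.1751.
Applying the same ×1.1751: 2111.58 → 2481.40.

2481 px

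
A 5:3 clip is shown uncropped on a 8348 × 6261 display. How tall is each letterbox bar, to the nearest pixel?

5:3 (1.667) > 4×3 (1.333), so the clip fills the width.
The clip is 8348 × 3/5 ≈ 5008.80 px tall.
Leftover height: 6261 − 5008.80 = 1252.20 px → 626.10 each side.

626 px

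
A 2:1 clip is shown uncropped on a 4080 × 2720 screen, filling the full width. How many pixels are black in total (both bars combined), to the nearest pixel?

The clip is 4080 × 1/2 ≈ 2040.0000 px tall.
Black = 2720 − 2040.0000 = 680.0000 px.
Bar area = 680.0000 × 4080 ≈ 2774400 px.

2774400 pixels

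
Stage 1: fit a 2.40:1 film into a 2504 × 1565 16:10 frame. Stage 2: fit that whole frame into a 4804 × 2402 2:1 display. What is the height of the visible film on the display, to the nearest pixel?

2.40:1 in 2504×1565: fills the width, so the film is 2504.00 × 1043.33.
The 16:10 canvas is height-limited in 4804×2402, giving 3843.20 × 2402.00; scale factor 1.5348.
The film scales with it: height 1043.33 × 1.5348 ≈ 1601.33.

1601 px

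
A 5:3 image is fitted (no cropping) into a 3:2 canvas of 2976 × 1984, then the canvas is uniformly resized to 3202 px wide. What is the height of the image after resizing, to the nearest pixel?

In the 2976×1984 frame the image fills the width: height = 2976 × 3/5 ≈ 1785.60 px.
Resizing to 3202 px wide multiplies everything by 1.0759: 1785.60 → 1921.20 px.

1921 px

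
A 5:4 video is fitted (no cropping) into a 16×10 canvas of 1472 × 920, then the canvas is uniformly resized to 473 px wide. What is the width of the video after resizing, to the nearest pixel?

370 px

In the 1472×920 frame the video fills the height: width = 920 × 5/4 ≈ 1150.00 px.
Scaling 1472 → 473 is ×0.3213, so the width becomes 1150.00 × 0.3213 ≈ 369.53 px.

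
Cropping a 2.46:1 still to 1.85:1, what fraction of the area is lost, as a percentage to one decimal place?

The height stays; only width is cut (since 1.85:1 is narrower than 2.46:1).
Area ratio = (1.850)/(2.460) = 75.20%; the remaining 24.80% is cropped out.

24.8%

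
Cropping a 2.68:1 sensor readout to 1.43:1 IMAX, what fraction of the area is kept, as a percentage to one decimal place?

53.4%

Going from 2.68:1 to 1.43:1 IMAX means cutting width while keeping height.
(1.430)/(2.680) ≈ 0.534 of the area survives.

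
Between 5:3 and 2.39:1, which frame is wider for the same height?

5:3 = 1.667 and 2.39; 2.39 > 1.667.

2.39:1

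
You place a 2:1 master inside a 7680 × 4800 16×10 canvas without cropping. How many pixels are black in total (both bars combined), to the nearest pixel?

7372800 pixels

2:1 (2.000) > 16×10 (1.600), so the master fills the width.
That makes the image 3840.0000 px tall (7680 × 1/2).
Leftover height: 4800 − 3840.0000 = 960.0000 px.
That's 960.0000 × 7680 ≈ 7372800 black pixels.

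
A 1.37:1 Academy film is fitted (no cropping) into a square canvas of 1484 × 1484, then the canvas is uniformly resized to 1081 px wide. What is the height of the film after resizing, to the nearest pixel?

789 px

In the 1484×1484 frame the film fills the width: height = 1484 / 1.370 ≈ 1083.21 px.
The frame scales by 1081/1484 = 0.7284; 1083.21 × 0.7284 ≈ 789.05 px.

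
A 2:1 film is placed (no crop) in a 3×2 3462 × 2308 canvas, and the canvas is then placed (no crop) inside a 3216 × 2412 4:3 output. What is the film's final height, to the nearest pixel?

First fit — 2:1 into 3462×2308 spans the width: 3462.00 × 1731.00.
The 3×2 canvas is width-limited in 3216×2412, giving 3216.00 × 2144.00; scale factor 0.9289.
So the film's height is 1731.00 × 0.9289 ≈ 1608.00.

1608 px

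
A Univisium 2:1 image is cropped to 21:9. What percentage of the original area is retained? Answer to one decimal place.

21:9 is wider than Univisium 2:1, so the crop keeps the full width and trims the height.
(2.000)/(2.333) ≈ 0.857 of the area survives.

85.7%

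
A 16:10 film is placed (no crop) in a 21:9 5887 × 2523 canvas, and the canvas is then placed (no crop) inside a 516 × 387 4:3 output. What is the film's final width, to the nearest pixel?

354 px

First fit — 16:10 into 5887×2523 spans the height: 4036.80 × 2523.00.
Second fit — the 21:9 canvas into 516×387 spans the width: 516.00 × 221.14 (×0.0877 from 5887×2523).
The film scales with it: width 4036.80 × 0.0877 ≈ 353.83.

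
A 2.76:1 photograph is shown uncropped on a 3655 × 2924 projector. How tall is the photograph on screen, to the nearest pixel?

2.76:1 is wider than 5:4, so it spans the full width.
That makes the image 1324.28 px tall (3655 / 2.760).

1324 px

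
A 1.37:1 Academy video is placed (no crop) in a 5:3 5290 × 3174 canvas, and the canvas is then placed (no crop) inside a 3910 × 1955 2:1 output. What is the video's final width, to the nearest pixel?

Inside the 5290×3174 canvas the video is height-limited at 4348.38 × 3174.00.
The 5:3 canvas is height-limited in 3910×1955, giving 3258.33 × 1955.00; scale factor 0.6159.
Applying the same ×0.6159: 4348.38 → 2678.35.

2678 px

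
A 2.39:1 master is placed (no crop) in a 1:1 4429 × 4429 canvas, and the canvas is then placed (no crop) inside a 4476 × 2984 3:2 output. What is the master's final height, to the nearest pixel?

Inside the 4429×4429 canvas the master is width-limited at 4429.00 × 1853.14.
Second fit — the 1:1 canvas into 4476×2984 spans the height: 2984.00 × 2984.00 (×0.6737 from 4429×4429).
Applying the same ×0.6737: 1853.14 → 1248.54.

1249 px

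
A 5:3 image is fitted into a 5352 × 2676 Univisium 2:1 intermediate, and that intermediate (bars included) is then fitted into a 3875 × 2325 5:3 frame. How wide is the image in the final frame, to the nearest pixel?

First fit — 5:3 into 5352×2676 spans the height: 4460.00 × 2676.00.
Second fit — the Univisium 2:1 canvas into 3875×2325 spans the width: 3875.00 × 1937.50 (×0.7240 from 5352×2676).
Applying the same ×0.7240: 4460.00 → 3229.17.

3229 px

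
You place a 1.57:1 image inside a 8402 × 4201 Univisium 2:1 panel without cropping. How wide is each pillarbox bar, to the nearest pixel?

903 px

1.57:1 is narrower than Univisium 2:1, so it spans the full height.
Content width = 4201 × 1.570 ≈ 6595.57 px.
Black = 8402 − 6595.57 = 1806.43 px, or 903.22 per bar.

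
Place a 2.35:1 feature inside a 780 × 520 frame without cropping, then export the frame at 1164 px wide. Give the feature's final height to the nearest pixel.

At 780×520 the feature is width-limited, so height = 780 / 2.350 ≈ 331.91 px.
The frame scales by 1164/780 = 1.4923; 331.91 × 1.4923 ≈ 495.32 px.

495 px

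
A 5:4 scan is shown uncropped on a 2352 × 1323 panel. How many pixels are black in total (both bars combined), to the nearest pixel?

5:4 (1.250) < 16×9 (1.778), so the scan fills the height.
The scan is 1323 × 5/4 ≈ 1653.7500 px wide.
Black = 2352 − 1653.7500 = 698.2500 px.
Across the 1323-px span: 698.2500 × 1323 ≈ 923785 px.

923785 pixels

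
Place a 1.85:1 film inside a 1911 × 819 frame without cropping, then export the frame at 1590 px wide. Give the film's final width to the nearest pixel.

In the 1911×819 frame the film fills the height: width = 819 × 1.850 ≈ 1515.15 px.
Resizing to 1590 px wide multiplies everything by 0.8320: 1515.15 → 1260.64 px.

1261 px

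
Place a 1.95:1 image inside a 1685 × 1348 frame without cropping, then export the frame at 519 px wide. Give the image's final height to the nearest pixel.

At 1685×1348 the image is width-limited, so height = 1685 / 1.950 ≈ 864.10 px.
The frame scales by 519/1685 = 0.3080; 864.10 × 0.3080 ≈ 266.15 px.

266 px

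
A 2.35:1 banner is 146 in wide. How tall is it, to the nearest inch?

146 / 2.350 = 62.13.

62 in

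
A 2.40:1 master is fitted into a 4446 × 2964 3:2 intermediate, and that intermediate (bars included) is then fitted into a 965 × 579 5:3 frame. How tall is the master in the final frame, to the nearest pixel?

362 px

Inside the 4446×2964 canvas the master is width-limited at 4446.00 × 1852.50.
The 3:2 canvas is height-limited in 965×579, giving 868.50 × 579.00; scale factor 0.1953.
So the master's height is 1852.50 × 0.1953 ≈ 361.88.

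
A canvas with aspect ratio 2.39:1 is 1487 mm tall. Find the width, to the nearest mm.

3554 mm

1487 × 2.390 = 3553.93.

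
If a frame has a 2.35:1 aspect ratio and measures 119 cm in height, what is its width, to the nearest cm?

280 cm

At 2.35:1, 119 × 2.350 ≈ 279.65.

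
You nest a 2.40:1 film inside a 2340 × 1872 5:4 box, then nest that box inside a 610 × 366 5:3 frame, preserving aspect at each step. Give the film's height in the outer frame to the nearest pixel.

2.40:1 in 2340×1872: fills the width, so the film is 2340.00 × 975.00.
Second fit — the 5:4 canvas into 610×366 spans the height: 457.50 × 366.00 (×0.1955 from 2340×1872).
So the film's height is 975.00 × 0.1955 ≈ 190.62.

191 px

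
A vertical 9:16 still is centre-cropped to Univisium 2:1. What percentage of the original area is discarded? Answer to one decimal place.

71.9%

Univisium 2:1 is wider than vertical 9:16, so the crop keeps the full width and trims the height.
Fraction kept = (0.562)/(2.000) ≈ 28.12%, so 71.88% is lost.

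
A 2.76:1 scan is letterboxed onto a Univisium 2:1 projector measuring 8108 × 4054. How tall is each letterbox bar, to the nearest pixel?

2.76:1 is wider than Univisium 2:1, so it spans the full width.
The scan is 8108 / 2.760 ≈ 2937.68 px tall.
Leftover height: 4054 − 2937.68 = 1116.32 px → 558.16 each side.

558 px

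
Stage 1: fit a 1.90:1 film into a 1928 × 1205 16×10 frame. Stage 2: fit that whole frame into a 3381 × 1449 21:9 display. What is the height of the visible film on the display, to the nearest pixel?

1220 px

1.90:1 in 1928×1205: fills the width, so the film is 1928.00 × 1014.74.
16×10 in 3381×1449: fills the height, so the intermediate becomes 2318.40 × 1449.00 — a scale of ×1.2025.
The film scales with it: height 1014.74 × 1.2025 ≈ 1220.21.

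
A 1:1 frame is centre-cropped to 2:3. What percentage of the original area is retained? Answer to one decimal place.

The height stays; only width is cut (since 2:3 is narrower than 1:1).
Area ratio = (0.667)/(1.000) = 66.67% retained.

66.7%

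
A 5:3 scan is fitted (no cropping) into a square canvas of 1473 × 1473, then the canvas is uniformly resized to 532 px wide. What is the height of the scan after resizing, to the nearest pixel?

In the 1473×1473 frame the scan fills the width: height = 1473 × 3/5 ≈ 883.80 px.
The frame scales by 532/1473 = 0.3612; 883.80 × 0.3612 ≈ 319.20 px.

319 px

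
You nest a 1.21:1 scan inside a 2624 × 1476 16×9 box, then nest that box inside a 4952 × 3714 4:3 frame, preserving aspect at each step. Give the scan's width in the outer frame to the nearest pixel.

1.21:1 in 2624×1476: fills the height, so the scan is 1785.96 × 1476.00.
16×9 in 4952×3714: fills the width, so the intermediate becomes 4952.00 × 2785.50 — a scale of ×1.8872.
Applying the same ×1.8872: 1785.96 → 3370.45.

3370 px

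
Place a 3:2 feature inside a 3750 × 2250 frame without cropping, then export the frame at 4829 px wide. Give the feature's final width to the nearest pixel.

At 3750×2250 the feature is height-limited, so width = 2250 × 3/2 ≈ 3375.00 px.
Scaling 3750 → 4829 is ×1.2877, so the width becomes 3375.00 × 1.2877 ≈ 4346.10 px.

4346 px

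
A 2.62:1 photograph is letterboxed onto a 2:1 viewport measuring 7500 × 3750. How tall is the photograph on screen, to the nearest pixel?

Since 2.620 > 2.000, the photograph is width-limited.
That makes the image 2862.60 px tall (7500 / 2.620).

2863 px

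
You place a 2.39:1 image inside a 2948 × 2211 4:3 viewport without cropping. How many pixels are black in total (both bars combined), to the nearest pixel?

Since 2.390 > 1.333, the image is width-limited.
Content height = 2948 / 2.390 ≈ 1233.4728 px.
2211 − 1233.4728 = 977.5272 px of bars.
Bar area = 977.5272 × 2948 ≈ 2881750 px.

2881750 pixels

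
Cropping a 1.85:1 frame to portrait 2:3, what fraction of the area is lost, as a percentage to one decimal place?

Going from 1.85:1 to portrait 2:3 means cutting width while keeping height.
Fraction kept = (0.667)/(1.850) ≈ 36.04%, so 63.96% is lost.

64.0%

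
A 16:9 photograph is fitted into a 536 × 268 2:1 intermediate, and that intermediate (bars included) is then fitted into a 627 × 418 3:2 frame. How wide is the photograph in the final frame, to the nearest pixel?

557 px

16:9 in 536×268: fills the height, so the photograph is 476.44 × 268.00.
2:1 in 627×418: fills the width, so the intermediate becomes 627.00 × 313.50 — a scale of ×1.1698.
So the photograph's width is 476.44 × 1.1698 ≈ 557.33.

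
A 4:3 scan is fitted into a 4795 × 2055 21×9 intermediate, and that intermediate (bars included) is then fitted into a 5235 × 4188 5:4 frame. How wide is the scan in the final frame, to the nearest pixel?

Inside the 4795×2055 canvas the scan is height-limited at 2740.00 × 2055.00.
21×9 in 5235×4188: fills the width, so the intermediate becomes 5235.00 × 2243.57 — a scale of ×1.0918.
The scan scales with it: width 2740.00 × 1.0918 ≈ 2991.43.

2991 px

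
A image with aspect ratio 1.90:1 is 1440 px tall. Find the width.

At 1.90:1, 1440 × 1.900 ≈ 2736.

2736 px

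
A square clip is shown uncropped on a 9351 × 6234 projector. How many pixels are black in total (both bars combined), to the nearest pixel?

19431378 pixels

Since 1.000 < 1.500, the clip is height-limited.
The clip is 6234 × 1/1 ≈ 6234.0000 px wide.
9351 − 6234.0000 = 3117.0000 px of bars.
Across the 6234-px span: 3117.0000 × 6234 ≈ 19431378 px.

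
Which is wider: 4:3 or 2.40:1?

4:3 = 1.333 and 2.4; 2.4 > 1.333.

2.40:1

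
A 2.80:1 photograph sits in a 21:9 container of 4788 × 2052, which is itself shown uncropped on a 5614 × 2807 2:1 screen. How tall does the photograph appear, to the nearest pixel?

First fit — 2.80:1 into 4788×2052 spans the width: 4788.00 × 1710.00.
Second fit — the 21:9 canvas into 5614×2807 spans the width: 5614.00 × 2406.00 (×1.1725 from 4788×2052).
Applying the same ×1.1725: 1710.00 → 2005.00.

2005 px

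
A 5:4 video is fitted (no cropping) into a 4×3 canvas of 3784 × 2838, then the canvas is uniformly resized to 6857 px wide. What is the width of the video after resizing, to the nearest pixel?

6428 px

In the 3784×2838 frame the video fills the height: width = 2838 × 5/4 ≈ 3547.50 px.
Resizing to 6857 px wide multiplies everything by 1.8121: 3547.50 → 6428.44 px.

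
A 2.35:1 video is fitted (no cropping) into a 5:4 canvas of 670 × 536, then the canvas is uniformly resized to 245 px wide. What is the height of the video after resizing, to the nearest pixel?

In the 670×536 frame the video fills the width: height = 670 / 2.350 ≈ 285.11 px.
Resizing to 245 px wide multiplies everything by 0.3657: 285.11 → 104.26 px.

104 px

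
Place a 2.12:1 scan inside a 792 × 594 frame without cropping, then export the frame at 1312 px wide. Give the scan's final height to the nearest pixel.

In the 792×594 frame the scan fills the width: height = 792 / 2.120 ≈ 373.58 px.
Scaling 792 → 1312 is ×1.6566, so the height becomes 373.58 × 1.6566 ≈ 618.87 px.

619 px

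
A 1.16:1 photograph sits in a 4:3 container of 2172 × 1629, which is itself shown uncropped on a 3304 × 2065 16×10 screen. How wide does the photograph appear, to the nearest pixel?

2395 px

First fit — 1.16:1 into 2172×1629 spans the height: 1889.64 × 1629.00.
4:3 in 3304×2065: fills the height, so the intermediate becomes 2753.33 × 2065.00 — a scale of ×1.2676.
Applying the same ×1.2676: 1889.64 → 2395.40.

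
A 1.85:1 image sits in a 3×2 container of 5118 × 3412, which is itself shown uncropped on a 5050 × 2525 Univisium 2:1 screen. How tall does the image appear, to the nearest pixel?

Inside the 5118×3412 canvas the image is width-limited at 5118.00 × 2766.49.
Second fit — the 3×2 canvas into 5050×2525 spans the height: 3787.50 × 2525.00 (×0.7400 from 5118×3412).
The image scales with it: height 2766.49 × 0.7400 ≈ 2047.30.

2047 px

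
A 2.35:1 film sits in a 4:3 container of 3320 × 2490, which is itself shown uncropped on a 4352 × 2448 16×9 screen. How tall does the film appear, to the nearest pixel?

2.35:1 in 3320×2490: fills the width, so the film is 3320.00 × 1412.77.
Second fit — the 4:3 canvas into 4352×2448 spans the height: 3264.00 × 2448.00 (×0.9831 from 3320×2490).
The film scales with it: height 1412.77 × 0.9831 ≈ 1388.94.

1389 px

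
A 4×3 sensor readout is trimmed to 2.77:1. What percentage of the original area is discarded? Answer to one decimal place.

Going from 4×3 to 2.77:1 means cutting height while keeping width.
Area ratio = (1.333)/(2.770) = 48.13%; the remaining 51.87% is cropped out.

51.9%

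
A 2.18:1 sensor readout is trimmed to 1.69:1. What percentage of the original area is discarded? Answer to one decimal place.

22.5%

Going from 2.18:1 to 1.69:1 means cutting width while keeping height.
Area ratio = (1.690)/(2.180) = 77.52%; the remaining 22.48% is cropped out.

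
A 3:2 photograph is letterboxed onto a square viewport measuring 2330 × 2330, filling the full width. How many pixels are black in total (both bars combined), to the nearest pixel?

Content height = 2330 × 2/3 ≈ 1553.3333 px.
2330 − 1553.3333 = 776.6667 px of bars.
Across the 2330-px span: 776.6667 × 2330 ≈ 1809633 px.

1809633 pixels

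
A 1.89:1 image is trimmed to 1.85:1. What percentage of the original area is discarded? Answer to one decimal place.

2.1%

Going from 1.89:1 to 1.85:1 means cutting width while keeping height.
Area ratio = (1.850)/(1.890) = 97.88%; the remaining 2.12% is cropped out.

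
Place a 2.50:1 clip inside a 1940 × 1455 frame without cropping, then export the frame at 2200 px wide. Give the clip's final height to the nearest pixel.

Fitted into 1940×1455, the clip spans the width; its height is 1940 / 2.500 ≈ 776.00 px.
Scaling 1940 → 2200 is ×1.1340, so the height becomes 776.00 × 1.1340 ≈ 880.00 px.

880 px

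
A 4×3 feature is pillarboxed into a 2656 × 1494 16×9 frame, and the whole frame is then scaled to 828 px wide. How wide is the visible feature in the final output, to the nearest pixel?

Fitted into 2656×1494, the feature spans the height; its width is 1494 × 4/3 ≈ 1992.00 px.
The frame scales by 828/2656 = 0.3117; 1992.00 × 0.3117 ≈ 621.00 px.

621 px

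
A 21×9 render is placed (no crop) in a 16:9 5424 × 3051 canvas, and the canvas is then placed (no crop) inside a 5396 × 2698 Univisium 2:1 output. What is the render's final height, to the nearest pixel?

2056 px

21×9 in 5424×3051: fills the width, so the render is 5424.00 × 2324.57.
Second fit — the 16:9 canvas into 5396×2698 spans the height: 4796.44 × 2698.00 (×0.8843 from 5424×3051).
So the render's height is 2324.57 × 0.8843 ≈ 2055.62.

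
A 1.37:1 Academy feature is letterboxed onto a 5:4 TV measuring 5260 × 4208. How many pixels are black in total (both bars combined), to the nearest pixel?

Since 1.370 > 1.250, the feature is width-limited.
The feature is 5260 / 1.370 ≈ 3839.4161 px tall.
Leftover height: 4208 − 3839.4161 = 368.5839 px.
Bar area = 368.5839 × 5260 ≈ 1938752 px.

1938752 pixels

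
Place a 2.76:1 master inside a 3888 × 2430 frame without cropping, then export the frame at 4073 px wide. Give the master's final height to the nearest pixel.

At 3888×2430 the master is width-limited, so height = 3888 / 2.760 ≈ 1408.70 px.
Scaling 3888 → 4073 is ×1.0476, so the height becomes 1408.70 × 1.0476 ≈ 1475.72 px.

1476 px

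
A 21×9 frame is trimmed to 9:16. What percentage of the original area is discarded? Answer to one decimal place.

Going from 21×9 to 9:16 means cutting width while keeping height.
Fraction kept = (0.562)/(2.333) ≈ 24.11%, so 75.89% is lost.

75.9%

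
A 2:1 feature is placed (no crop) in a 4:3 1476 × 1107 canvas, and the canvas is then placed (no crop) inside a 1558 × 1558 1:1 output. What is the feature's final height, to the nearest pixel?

2:1 in 1476×1107: fills the width, so the feature is 1476.00 × 738.00.
The 4:3 canvas is width-limited in 1558×1558, giving 1558.00 × 1168.50; scale factor 1.0556.
The feature scales with it: height 738.00 × 1.0556 ≈ 779.00.

779 px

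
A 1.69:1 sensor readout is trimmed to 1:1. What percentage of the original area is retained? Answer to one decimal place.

59.2%

Going from 1.69:1 to 1:1 means cutting width while keeping height.
(1.000)/(1.690) ≈ 0.592 of the area survives.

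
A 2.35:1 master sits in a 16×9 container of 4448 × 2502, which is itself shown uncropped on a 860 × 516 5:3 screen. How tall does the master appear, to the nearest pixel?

First fit — 2.35:1 into 4448×2502 spans the width: 4448.00 × 1892.77.
16×9 in 860×516: fills the width, so the intermediate becomes 860.00 × 483.75 — a scale of ×0.1933.
Applying the same ×0.1933: 1892.77 → 365.96.

366 px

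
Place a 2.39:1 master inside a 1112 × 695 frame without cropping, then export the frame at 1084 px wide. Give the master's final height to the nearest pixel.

In the 1112×695 frame the master fills the width: height = 1112 / 2.390 ≈ 465.27 px.
Scaling 1112 → 1084 is ×0.9748, so the height becomes 465.27 × 0.9748 ≈ 453.56 px.

454 px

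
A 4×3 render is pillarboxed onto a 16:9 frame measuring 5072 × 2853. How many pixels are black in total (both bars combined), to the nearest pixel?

3617604 pixels

4×3 (1.333) < 16:9 (1.778), so the render fills the height.
Content width = 2853 × 4/3 ≈ 3804.0000 px.
5072 − 3804.0000 = 1268.0000 px of bars.
That's 1268.0000 × 2853 ≈ 3617604 black pixels.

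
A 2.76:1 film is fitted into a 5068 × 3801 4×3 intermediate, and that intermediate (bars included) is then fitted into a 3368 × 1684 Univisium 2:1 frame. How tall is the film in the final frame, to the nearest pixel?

814 px

Inside the 5068×3801 canvas the film is width-limited at 5068.00 × 1836.23.
4×3 in 3368×1684: fills the height, so the intermediate becomes 2245.33 × 1684.00 — a scale of ×0.4430.
So the film's height is 1836.23 × 0.4430 ≈ 813.53.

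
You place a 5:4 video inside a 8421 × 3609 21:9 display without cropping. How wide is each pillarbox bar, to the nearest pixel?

1955 px

5:4 is narrower than 21:9, so it spans the full height.
Content width = 3609 × 5/4 ≈ 4511.25 px.
Black = 8421 − 4511.25 = 3909.75 px, or 1954.88 per bar.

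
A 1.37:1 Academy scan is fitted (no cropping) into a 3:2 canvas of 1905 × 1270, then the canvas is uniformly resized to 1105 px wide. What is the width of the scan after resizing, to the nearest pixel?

Fitted into 1905×1270, the scan spans the height; its width is 1270 × 1.370 ≈ 1739.90 px.
Scaling 1905 → 1105 is ×0.5801, so the width becomes 1739.90 × 0.5801 ≈ 1009.23 px.

1009 px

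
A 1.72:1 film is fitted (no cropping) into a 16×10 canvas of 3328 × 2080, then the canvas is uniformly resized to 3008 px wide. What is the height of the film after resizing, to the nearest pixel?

1749 px

Fitted into 3328×2080, the film spans the width; its height is 3328 / 1.720 ≈ 1934.88 px.
The frame scales by 3008/3328 = 0.9038; 1934.88 × 0.9038 ≈ 1748.84 px.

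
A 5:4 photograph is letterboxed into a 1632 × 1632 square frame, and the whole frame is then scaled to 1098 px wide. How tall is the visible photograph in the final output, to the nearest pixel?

In the 1632×1632 frame the photograph fills the width: height = 1632 × 4/5 ≈ 1305.60 px.
The frame scales by 1098/1632 = 0.6728; 1305.60 × 0.6728 ≈ 878.40 px.

878 px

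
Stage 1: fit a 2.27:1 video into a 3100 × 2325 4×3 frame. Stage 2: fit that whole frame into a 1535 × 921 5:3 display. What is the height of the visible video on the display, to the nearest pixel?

541 px

2.27:1 in 3100×2325: fills the width, so the video is 3100.00 × 1365.64.
Second fit — the 4×3 canvas into 1535×921 spans the height: 1228.00 × 921.00 (×0.3961 from 3100×2325).
Applying the same ×0.3961: 1365.64 → 540.97.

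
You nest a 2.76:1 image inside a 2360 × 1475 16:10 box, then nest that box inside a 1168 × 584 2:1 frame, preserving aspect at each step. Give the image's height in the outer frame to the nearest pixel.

First fit — 2.76:1 into 2360×1475 spans the width: 2360.00 × 855.07.
16:10 in 1168×584: fills the height, so the intermediate becomes 934.40 × 584.00 — a scale of ×0.3959.
The image scales with it: height 855.07 × 0.3959 ≈ 338.55.

339 px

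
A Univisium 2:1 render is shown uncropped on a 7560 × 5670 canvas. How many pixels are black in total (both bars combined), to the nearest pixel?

14288400 pixels

Since 2.000 > 1.333, the render is width-limited.
The render is 7560 × 1/2 ≈ 3780.0000 px tall.
Leftover height: 5670 − 3780.0000 = 1890.0000 px.
Across the 7560-px span: 1890.0000 × 7560 ≈ 14288400 px.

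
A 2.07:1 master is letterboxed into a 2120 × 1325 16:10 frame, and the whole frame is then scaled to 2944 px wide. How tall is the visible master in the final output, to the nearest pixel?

In the 2120×1325 frame the master fills the width: height = 2120 / 2.070 ≈ 1024.15 px.
The frame scales by 2944/2120 = 1.3887; 1024.15 × 1.3887 ≈ 1422.22 px.

1422 px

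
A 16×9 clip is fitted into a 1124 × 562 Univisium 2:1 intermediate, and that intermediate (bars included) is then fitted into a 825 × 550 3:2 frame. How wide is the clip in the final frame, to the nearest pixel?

16×9 in 1124×562: fills the height, so the clip is 999.11 × 562.00.
The Univisium 2:1 canvas is width-limited in 825×550, giving 825.00 × 412.50; scale factor 0.7340.
So the clip's width is 999.11 × 0.7340 ≈ 733.33.

733 px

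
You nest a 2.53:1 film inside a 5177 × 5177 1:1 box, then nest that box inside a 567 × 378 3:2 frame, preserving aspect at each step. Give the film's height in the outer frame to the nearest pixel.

First fit — 2.53:1 into 5177×5177 spans the width: 5177.00 × 2046.25.
The 1:1 canvas is height-limited in 567×378, giving 378.00 × 378.00; scale factor 0.0730.
So the film's height is 2046.25 × 0.0730 ≈ 149.41.

149 px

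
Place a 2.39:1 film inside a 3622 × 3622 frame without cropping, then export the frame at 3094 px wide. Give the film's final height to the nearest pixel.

1295 px

At 3622×3622 the film is width-limited, so height = 3622 / 2.390 ≈ 1515.48 px.
The frame scales by 3094/3622 = 0.8542; 1515.48 × 0.8542 ≈ 1294.56 px.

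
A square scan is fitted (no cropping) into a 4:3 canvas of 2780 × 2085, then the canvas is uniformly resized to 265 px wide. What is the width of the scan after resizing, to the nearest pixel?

In the 2780×2085 frame the scan fills the height: width = 2085 × 1/1 ≈ 2085.00 px.
Resizing to 265 px wide multiplies everything by 0.0953: 2085.00 → 198.75 px.

199 px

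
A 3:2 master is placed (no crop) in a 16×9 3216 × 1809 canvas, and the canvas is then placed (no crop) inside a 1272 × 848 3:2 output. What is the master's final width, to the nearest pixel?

1073 px

3:2 in 3216×1809: fills the height, so the master is 2713.50 × 1809.00.
16×9 in 1272×848: fills the width, so the intermediate becomes 1272.00 × 715.50 — a scale of ×0.3955.
The master scales with it: width 2713.50 × 0.3955 ≈ 1073.25.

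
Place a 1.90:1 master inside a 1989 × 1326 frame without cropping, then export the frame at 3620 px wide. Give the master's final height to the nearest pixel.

At 1989×1326 the master is width-limited, so height = 1989 / 1.900 ≈ 1046.84 px.
Scaling 1989 → 3620 is ×1.8200, so the height becomes 1046.84 × 1.8200 ≈ 1905.26 px.

1905 px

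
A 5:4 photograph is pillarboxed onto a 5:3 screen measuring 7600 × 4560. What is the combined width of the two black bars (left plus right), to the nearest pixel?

1900 px

5:4 is narrower than 5:3, so it spans the full height.
Content width = 4560 × 5/4 ≈ 5700.00 px.
Black = 7600 − 5700.00 = 1900.00 px.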